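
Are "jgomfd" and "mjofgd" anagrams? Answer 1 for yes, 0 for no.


Strings: "jgomfd", "mjofgd"
Sorted first:  dfgjmo
Sorted second: dfgjmo
Sorted forms match => anagrams

1


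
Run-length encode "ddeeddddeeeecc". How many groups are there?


Input: ddeeddddeeeecc
Scanning for consecutive runs:
  Group 1: 'd' x 2 (positions 0-1)
  Group 2: 'e' x 2 (positions 2-3)
  Group 3: 'd' x 4 (positions 4-7)
  Group 4: 'e' x 4 (positions 8-11)
  Group 5: 'c' x 2 (positions 12-13)
Total groups: 5

5


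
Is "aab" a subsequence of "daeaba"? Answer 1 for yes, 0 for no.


Check if "aab" is a subsequence of "daeaba"
Greedy scan:
  Position 0 ('d'): no match needed
  Position 1 ('a'): matches sub[0] = 'a'
  Position 2 ('e'): no match needed
  Position 3 ('a'): matches sub[1] = 'a'
  Position 4 ('b'): matches sub[2] = 'b'
  Position 5 ('a'): no match needed
All 3 characters matched => is a subsequence

1


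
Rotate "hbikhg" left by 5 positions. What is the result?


Input: "hbikhg", rotate left by 5
First 5 characters: "hbikh"
Remaining characters: "g"
Concatenate remaining + first: "g" + "hbikh" = "ghbikh"

ghbikh


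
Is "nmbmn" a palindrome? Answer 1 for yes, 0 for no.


Input: nmbmn
Reversed: nmbmn
  Compare pos 0 ('n') with pos 4 ('n'): match
  Compare pos 1 ('m') with pos 3 ('m'): match
Result: palindrome

1


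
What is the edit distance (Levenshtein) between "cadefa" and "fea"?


Computing edit distance: "cadefa" -> "fea"
DP table:
           f    e    a
      0    1    2    3
  c   1    1    2    3
  a   2    2    2    2
  d   3    3    3    3
  e   4    4    3    4
  f   5    4    4    4
  a   6    5    5    4
Edit distance = dp[6][3] = 4

4


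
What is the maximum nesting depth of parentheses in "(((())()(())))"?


Input: "(((())()(())))"
Tracking depth:
  Position 0 '(': depth becomes 1
  Position 1 '(': depth becomes 2
  Position 2 '(': depth becomes 3
  Position 3 '(': depth becomes 4
  Position 4 ')': depth becomes 3
  Position 5 ')': depth becomes 2
  Position 6 '(': depth becomes 3
  Position 7 ')': depth becomes 2
  Position 8 '(': depth becomes 3
  Position 9 '(': depth becomes 4
  Position 10 ')': depth becomes 3
  Position 11 ')': depth becomes 2
  Position 12 ')': depth becomes 1
  Position 13 ')': depth becomes 0
Maximum depth reached: 4

4


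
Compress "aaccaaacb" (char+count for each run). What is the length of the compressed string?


Input: aaccaaacb
Runs:
  'a' x 2 => "a2"
  'c' x 2 => "c2"
  'a' x 3 => "a3"
  'c' x 1 => "c1"
  'b' x 1 => "b1"
Compressed: "a2c2a3c1b1"
Compressed length: 10

10


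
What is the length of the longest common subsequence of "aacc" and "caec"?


LCS of "aacc" and "caec"
DP table:
           c    a    e    c
      0    0    0    0    0
  a   0    0    1    1    1
  a   0    0    1    1    1
  c   0    1    1    1    2
  c   0    1    1    1    2
LCS length = dp[4][4] = 2

2


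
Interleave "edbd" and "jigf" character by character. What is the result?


Interleaving "edbd" and "jigf":
  Position 0: 'e' from first, 'j' from second => "ej"
  Position 1: 'd' from first, 'i' from second => "di"
  Position 2: 'b' from first, 'g' from second => "bg"
  Position 3: 'd' from first, 'f' from second => "df"
Result: ejdibgdf

ejdibgdf


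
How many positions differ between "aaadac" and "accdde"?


Comparing "aaadac" and "accdde" position by position:
  Position 0: 'a' vs 'a' => same
  Position 1: 'a' vs 'c' => DIFFER
  Position 2: 'a' vs 'c' => DIFFER
  Position 3: 'd' vs 'd' => same
  Position 4: 'a' vs 'd' => DIFFER
  Position 5: 'c' vs 'e' => DIFFER
Positions that differ: 4

4


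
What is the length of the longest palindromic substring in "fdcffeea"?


Input: "fdcffeea"
Checking substrings for palindromes:
  [3:5] "ff" (len 2) => palindrome
  [5:7] "ee" (len 2) => palindrome
Longest palindromic substring: "ff" with length 2

2


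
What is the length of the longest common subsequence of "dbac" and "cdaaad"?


LCS of "dbac" and "cdaaad"
DP table:
           c    d    a    a    a    d
      0    0    0    0    0    0    0
  d   0    0    1    1    1    1    1
  b   0    0    1    1    1    1    1
  a   0    0    1    2    2    2    2
  c   0    1    1    2    2    2    2
LCS length = dp[4][6] = 2

2


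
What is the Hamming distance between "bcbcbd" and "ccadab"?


Comparing "bcbcbd" and "ccadab" position by position:
  Position 0: 'b' vs 'c' => differ
  Position 1: 'c' vs 'c' => same
  Position 2: 'b' vs 'a' => differ
  Position 3: 'c' vs 'd' => differ
  Position 4: 'b' vs 'a' => differ
  Position 5: 'd' vs 'b' => differ
Total differences (Hamming distance): 5

5


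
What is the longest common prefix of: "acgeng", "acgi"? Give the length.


Words: acgeng, acgi
  Position 0: all 'a' => match
  Position 1: all 'c' => match
  Position 2: all 'g' => match
  Position 3: ('e', 'i') => mismatch, stop
LCP = "acg" (length 3)

3


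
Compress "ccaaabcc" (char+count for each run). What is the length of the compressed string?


Input: ccaaabcc
Runs:
  'c' x 2 => "c2"
  'a' x 3 => "a3"
  'b' x 1 => "b1"
  'c' x 2 => "c2"
Compressed: "c2a3b1c2"
Compressed length: 8

8


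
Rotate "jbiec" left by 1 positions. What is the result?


Input: "jbiec", rotate left by 1
First 1 characters: "j"
Remaining characters: "biec"
Concatenate remaining + first: "biec" + "j" = "biecj"

biecj


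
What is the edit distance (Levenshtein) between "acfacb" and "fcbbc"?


Computing edit distance: "acfacb" -> "fcbbc"
DP table:
           f    c    b    b    c
      0    1    2    3    4    5
  a   1    1    2    3    4    5
  c   2    2    1    2    3    4
  f   3    2    2    2    3    4
  a   4    3    3    3    3    4
  c   5    4    3    4    4    3
  b   6    5    4    3    4    4
Edit distance = dp[6][5] = 4

4


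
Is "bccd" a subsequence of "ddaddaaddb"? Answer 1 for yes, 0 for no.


Check if "bccd" is a subsequence of "ddaddaaddb"
Greedy scan:
  Position 0 ('d'): no match needed
  Position 1 ('d'): no match needed
  Position 2 ('a'): no match needed
  Position 3 ('d'): no match needed
  Position 4 ('d'): no match needed
  Position 5 ('a'): no match needed
  Position 6 ('a'): no match needed
  Position 7 ('d'): no match needed
  Position 8 ('d'): no match needed
  Position 9 ('b'): matches sub[0] = 'b'
Only matched 1/4 characters => not a subsequence

0


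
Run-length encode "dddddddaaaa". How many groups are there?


Input: dddddddaaaa
Scanning for consecutive runs:
  Group 1: 'd' x 7 (positions 0-6)
  Group 2: 'a' x 4 (positions 7-10)
Total groups: 2

2


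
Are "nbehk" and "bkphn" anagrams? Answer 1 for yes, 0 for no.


Strings: "nbehk", "bkphn"
Sorted first:  behkn
Sorted second: bhknp
Differ at position 1: 'e' vs 'h' => not anagrams

0


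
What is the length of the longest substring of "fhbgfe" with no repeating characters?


Input: "fhbgfe"
Sliding window (track last position of each char):
  Position 0 ('f'): window [0,0] length 1 -- new best
  Position 1 ('h'): window [0,1] length 2 -- new best
  Position 2 ('b'): window [0,2] length 3 -- new best
  Position 3 ('g'): window [0,3] length 4 -- new best
  Position 4 ('f'): repeat (last at 0), move window start to 1
  Position 4 ('f'): window [1,4] length 4
  Position 5 ('e'): window [1,5] length 5 -- new best
Longest substring with no repeats: "hbgfe" with length 5

5


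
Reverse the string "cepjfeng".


Input: cepjfeng
Reading characters right to left:
  Position 7: 'g'
  Position 6: 'n'
  Position 5: 'e'
  Position 4: 'f'
  Position 3: 'j'
  Position 2: 'p'
  Position 1: 'e'
  Position 0: 'c'
Reversed: gnefjpec

gnefjpec


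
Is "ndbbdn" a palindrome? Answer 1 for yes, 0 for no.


Input: ndbbdn
Reversed: ndbbdn
  Compare pos 0 ('n') with pos 5 ('n'): match
  Compare pos 1 ('d') with pos 4 ('d'): match
  Compare pos 2 ('b') with pos 3 ('b'): match
Result: palindrome

1


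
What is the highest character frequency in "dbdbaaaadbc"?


Input: dbdbaaaadbc
Character counts:
  'a': 4
  'b': 3
  'c': 1
  'd': 3
Maximum frequency: 4

4


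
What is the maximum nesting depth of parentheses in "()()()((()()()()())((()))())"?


Input: "()()()((()()()()())((()))())"
Tracking depth:
  Position 0 '(': depth becomes 1
  Position 1 ')': depth becomes 0
  Position 2 '(': depth becomes 1
  Position 3 ')': depth becomes 0
  Position 4 '(': depth becomes 1
  Position 5 ')': depth becomes 0
  Position 6 '(': depth becomes 1
  Position 7 '(': depth becomes 2
  Position 8 '(': depth becomes 3
  Position 9 ')': depth becomes 2
  Position 10 '(': depth becomes 3
  Position 11 ')': depth becomes 2
  Position 12 '(': depth becomes 3
  Position 13 ')': depth becomes 2
  Position 14 '(': depth becomes 3
  Position 15 ')': depth becomes 2
  Position 16 '(': depth becomes 3
  Position 17 ')': depth becomes 2
  Position 18 ')': depth becomes 1
  Position 19 '(': depth becomes 2
  Position 20 '(': depth becomes 3
  Position 21 '(': depth becomes 4
  Position 22 ')': depth becomes 3
  Position 23 ')': depth becomes 2
  Position 24 ')': depth becomes 1
  Position 25 '(': depth becomes 2
  Position 26 ')': depth becomes 1
  Position 27 ')': depth becomes 0
Maximum depth reached: 4

4


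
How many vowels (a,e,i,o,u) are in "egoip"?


Input: egoip
Checking each character:
  'e' at position 0: vowel (running total: 1)
  'g' at position 1: consonant
  'o' at position 2: vowel (running total: 2)
  'i' at position 3: vowel (running total: 3)
  'p' at position 4: consonant
Total vowels: 3

3


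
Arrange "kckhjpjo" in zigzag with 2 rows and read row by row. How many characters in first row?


Zigzag "kckhjpjo" into 2 rows:
Placing characters:
  'k' => row 0
  'c' => row 1
  'k' => row 0
  'h' => row 1
  'j' => row 0
  'p' => row 1
  'j' => row 0
  'o' => row 1
Rows:
  Row 0: "kkjj"
  Row 1: "chpo"
First row length: 4

4


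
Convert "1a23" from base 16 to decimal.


Input: "1a23" in base 16
Positional expansion:
  Digit '1' (value 1) x 16^3 = 4096
  Digit 'a' (value 10) x 16^2 = 2560
  Digit '2' (value 2) x 16^1 = 32
  Digit '3' (value 3) x 16^0 = 3
Sum = 6691

6691


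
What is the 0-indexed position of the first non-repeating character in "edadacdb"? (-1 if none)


Input: edadacdb
Character frequencies:
  'a': 2
  'b': 1
  'c': 1
  'd': 3
  'e': 1
Scanning left to right for freq == 1:
  Position 0 ('e'): unique! => answer = 0

0


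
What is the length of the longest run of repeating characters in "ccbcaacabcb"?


Input: "ccbcaacabcb"
Scanning for longest run:
  Position 1 ('c'): continues run of 'c', length=2
  Position 2 ('b'): new char, reset run to 1
  Position 3 ('c'): new char, reset run to 1
  Position 4 ('a'): new char, reset run to 1
  Position 5 ('a'): continues run of 'a', length=2
  Position 6 ('c'): new char, reset run to 1
  Position 7 ('a'): new char, reset run to 1
  Position 8 ('b'): new char, reset run to 1
  Position 9 ('c'): new char, reset run to 1
  Position 10 ('b'): new char, reset run to 1
Longest run: 'c' with length 2

2


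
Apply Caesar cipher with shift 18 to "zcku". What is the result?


Caesar cipher: shift "zcku" by 18
  'z' (pos 25) + 18 = pos 17 = 'r'
  'c' (pos 2) + 18 = pos 20 = 'u'
  'k' (pos 10) + 18 = pos 2 = 'c'
  'u' (pos 20) + 18 = pos 12 = 'm'
Result: rucm

rucm


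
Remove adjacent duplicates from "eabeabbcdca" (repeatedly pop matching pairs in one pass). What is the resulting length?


Input: eabeabbcdca
Stack-based adjacent duplicate removal:
  Read 'e': push. Stack: e
  Read 'a': push. Stack: ea
  Read 'b': push. Stack: eab
  Read 'e': push. Stack: eabe
  Read 'a': push. Stack: eabea
  Read 'b': push. Stack: eabeab
  Read 'b': matches stack top 'b' => pop. Stack: eabea
  Read 'c': push. Stack: eabeac
  Read 'd': push. Stack: eabeacd
  Read 'c': push. Stack: eabeacdc
  Read 'a': push. Stack: eabeacdca
Final stack: "eabeacdca" (length 9)

9


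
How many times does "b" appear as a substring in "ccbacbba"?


Searching for "b" in "ccbacbba"
Scanning each position:
  Position 0: "c" => no
  Position 1: "c" => no
  Position 2: "b" => MATCH
  Position 3: "a" => no
  Position 4: "c" => no
  Position 5: "b" => MATCH
  Position 6: "b" => MATCH
  Position 7: "a" => no
Total occurrences: 3

3


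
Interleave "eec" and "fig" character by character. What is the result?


Interleaving "eec" and "fig":
  Position 0: 'e' from first, 'f' from second => "ef"
  Position 1: 'e' from first, 'i' from second => "ei"
  Position 2: 'c' from first, 'g' from second => "cg"
Result: efeicg

efeicg


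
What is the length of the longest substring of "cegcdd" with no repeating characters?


Input: "cegcdd"
Sliding window (track last position of each char):
  Position 0 ('c'): window [0,0] length 1 -- new best
  Position 1 ('e'): window [0,1] length 2 -- new best
  Position 2 ('g'): window [0,2] length 3 -- new best
  Position 3 ('c'): repeat (last at 0), move window start to 1
  Position 3 ('c'): window [1,3] length 3
  Position 4 ('d'): window [1,4] length 4 -- new best
  Position 5 ('d'): repeat (last at 4), move window start to 5
  Position 5 ('d'): window [5,5] length 1
Longest substring with no repeats: "egcd" with length 4

4


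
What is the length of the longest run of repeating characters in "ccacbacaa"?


Input: "ccacbacaa"
Scanning for longest run:
  Position 1 ('c'): continues run of 'c', length=2
  Position 2 ('a'): new char, reset run to 1
  Position 3 ('c'): new char, reset run to 1
  Position 4 ('b'): new char, reset run to 1
  Position 5 ('a'): new char, reset run to 1
  Position 6 ('c'): new char, reset run to 1
  Position 7 ('a'): new char, reset run to 1
  Position 8 ('a'): continues run of 'a', length=2
Longest run: 'c' with length 2

2


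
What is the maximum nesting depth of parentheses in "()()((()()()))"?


Input: "()()((()()()))"
Tracking depth:
  Position 0 '(': depth becomes 1
  Position 1 ')': depth becomes 0
  Position 2 '(': depth becomes 1
  Position 3 ')': depth becomes 0
  Position 4 '(': depth becomes 1
  Position 5 '(': depth becomes 2
  Position 6 '(': depth becomes 3
  Position 7 ')': depth becomes 2
  Position 8 '(': depth becomes 3
  Position 9 ')': depth becomes 2
  Position 10 '(': depth becomes 3
  Position 11 ')': depth becomes 2
  Position 12 ')': depth becomes 1
  Position 13 ')': depth becomes 0
Maximum depth reached: 3

3


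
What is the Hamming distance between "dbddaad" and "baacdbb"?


Comparing "dbddaad" and "baacdbb" position by position:
  Position 0: 'd' vs 'b' => differ
  Position 1: 'b' vs 'a' => differ
  Position 2: 'd' vs 'a' => differ
  Position 3: 'd' vs 'c' => differ
  Position 4: 'a' vs 'd' => differ
  Position 5: 'a' vs 'b' => differ
  Position 6: 'd' vs 'b' => differ
Total differences (Hamming distance): 7

7


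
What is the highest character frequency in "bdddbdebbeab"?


Input: bdddbdebbeab
Character counts:
  'a': 1
  'b': 5
  'd': 4
  'e': 2
Maximum frequency: 5

5


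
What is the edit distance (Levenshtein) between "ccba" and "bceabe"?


Computing edit distance: "ccba" -> "bceabe"
DP table:
           b    c    e    a    b    e
      0    1    2    3    4    5    6
  c   1    1    1    2    3    4    5
  c   2    2    1    2    3    4    5
  b   3    2    2    2    3    3    4
  a   4    3    3    3    2    3    4
Edit distance = dp[4][6] = 4

4


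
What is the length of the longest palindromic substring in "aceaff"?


Input: "aceaff"
Checking substrings for palindromes:
  [4:6] "ff" (len 2) => palindrome
Longest palindromic substring: "ff" with length 2

2


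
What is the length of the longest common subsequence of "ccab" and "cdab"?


LCS of "ccab" and "cdab"
DP table:
           c    d    a    b
      0    0    0    0    0
  c   0    1    1    1    1
  c   0    1    1    1    1
  a   0    1    1    2    2
  b   0    1    1    2    3
LCS length = dp[4][4] = 3

3


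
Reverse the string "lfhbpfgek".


Input: lfhbpfgek
Reading characters right to left:
  Position 8: 'k'
  Position 7: 'e'
  Position 6: 'g'
  Position 5: 'f'
  Position 4: 'p'
  Position 3: 'b'
  Position 2: 'h'
  Position 1: 'f'
  Position 0: 'l'
Reversed: kegfpbhfl

kegfpbhfl


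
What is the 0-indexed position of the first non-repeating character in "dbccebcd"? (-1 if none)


Input: dbccebcd
Character frequencies:
  'b': 2
  'c': 3
  'd': 2
  'e': 1
Scanning left to right for freq == 1:
  Position 0 ('d'): freq=2, skip
  Position 1 ('b'): freq=2, skip
  Position 2 ('c'): freq=3, skip
  Position 3 ('c'): freq=3, skip
  Position 4 ('e'): unique! => answer = 4

4


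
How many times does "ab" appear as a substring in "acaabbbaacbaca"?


Searching for "ab" in "acaabbbaacbaca"
Scanning each position:
  Position 0: "ac" => no
  Position 1: "ca" => no
  Position 2: "aa" => no
  Position 3: "ab" => MATCH
  Position 4: "bb" => no
  Position 5: "bb" => no
  Position 6: "ba" => no
  Position 7: "aa" => no
  Position 8: "ac" => no
  Position 9: "cb" => no
  Position 10: "ba" => no
  Position 11: "ac" => no
  Position 12: "ca" => no
Total occurrences: 1

1


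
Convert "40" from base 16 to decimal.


Input: "40" in base 16
Positional expansion:
  Digit '4' (value 4) x 16^1 = 64
  Digit '0' (value 0) x 16^0 = 0
Sum = 64

64


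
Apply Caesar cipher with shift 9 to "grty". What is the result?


Caesar cipher: shift "grty" by 9
  'g' (pos 6) + 9 = pos 15 = 'p'
  'r' (pos 17) + 9 = pos 0 = 'a'
  't' (pos 19) + 9 = pos 2 = 'c'
  'y' (pos 24) + 9 = pos 7 = 'h'
Result: pach

pach


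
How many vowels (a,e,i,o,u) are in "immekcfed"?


Input: immekcfed
Checking each character:
  'i' at position 0: vowel (running total: 1)
  'm' at position 1: consonant
  'm' at position 2: consonant
  'e' at position 3: vowel (running total: 2)
  'k' at position 4: consonant
  'c' at position 5: consonant
  'f' at position 6: consonant
  'e' at position 7: vowel (running total: 3)
  'd' at position 8: consonant
Total vowels: 3

3


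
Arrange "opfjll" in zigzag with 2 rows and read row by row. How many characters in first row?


Zigzag "opfjll" into 2 rows:
Placing characters:
  'o' => row 0
  'p' => row 1
  'f' => row 0
  'j' => row 1
  'l' => row 0
  'l' => row 1
Rows:
  Row 0: "ofl"
  Row 1: "pjl"
First row length: 3

3


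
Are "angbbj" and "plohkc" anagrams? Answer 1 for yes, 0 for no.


Strings: "angbbj", "plohkc"
Sorted first:  abbgjn
Sorted second: chklop
Differ at position 0: 'a' vs 'c' => not anagrams

0


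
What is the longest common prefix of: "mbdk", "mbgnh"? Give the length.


Words: mbdk, mbgnh
  Position 0: all 'm' => match
  Position 1: all 'b' => match
  Position 2: ('d', 'g') => mismatch, stop
LCP = "mb" (length 2)

2


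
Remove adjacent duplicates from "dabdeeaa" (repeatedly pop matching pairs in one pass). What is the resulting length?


Input: dabdeeaa
Stack-based adjacent duplicate removal:
  Read 'd': push. Stack: d
  Read 'a': push. Stack: da
  Read 'b': push. Stack: dab
  Read 'd': push. Stack: dabd
  Read 'e': push. Stack: dabde
  Read 'e': matches stack top 'e' => pop. Stack: dabd
  Read 'a': push. Stack: dabda
  Read 'a': matches stack top 'a' => pop. Stack: dabd
Final stack: "dabd" (length 4)

4


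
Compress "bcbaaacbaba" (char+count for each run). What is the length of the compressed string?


Input: bcbaaacbaba
Runs:
  'b' x 1 => "b1"
  'c' x 1 => "c1"
  'b' x 1 => "b1"
  'a' x 3 => "a3"
  'c' x 1 => "c1"
  'b' x 1 => "b1"
  'a' x 1 => "a1"
  'b' x 1 => "b1"
  'a' x 1 => "a1"
Compressed: "b1c1b1a3c1b1a1b1a1"
Compressed length: 18

18


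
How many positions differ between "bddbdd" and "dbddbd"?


Comparing "bddbdd" and "dbddbd" position by position:
  Position 0: 'b' vs 'd' => DIFFER
  Position 1: 'd' vs 'b' => DIFFER
  Position 2: 'd' vs 'd' => same
  Position 3: 'b' vs 'd' => DIFFER
  Position 4: 'd' vs 'b' => DIFFER
  Position 5: 'd' vs 'd' => same
Positions that differ: 4

4


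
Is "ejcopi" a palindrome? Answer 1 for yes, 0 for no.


Input: ejcopi
Reversed: ipocje
  Compare pos 0 ('e') with pos 5 ('i'): MISMATCH
  Compare pos 1 ('j') with pos 4 ('p'): MISMATCH
  Compare pos 2 ('c') with pos 3 ('o'): MISMATCH
Result: not a palindrome

0


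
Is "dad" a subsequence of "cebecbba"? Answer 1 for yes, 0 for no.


Check if "dad" is a subsequence of "cebecbba"
Greedy scan:
  Position 0 ('c'): no match needed
  Position 1 ('e'): no match needed
  Position 2 ('b'): no match needed
  Position 3 ('e'): no match needed
  Position 4 ('c'): no match needed
  Position 5 ('b'): no match needed
  Position 6 ('b'): no match needed
  Position 7 ('a'): no match needed
Only matched 0/3 characters => not a subsequence

0


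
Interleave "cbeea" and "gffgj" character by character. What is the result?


Interleaving "cbeea" and "gffgj":
  Position 0: 'c' from first, 'g' from second => "cg"
  Position 1: 'b' from first, 'f' from second => "bf"
  Position 2: 'e' from first, 'f' from second => "ef"
  Position 3: 'e' from first, 'g' from second => "eg"
  Position 4: 'a' from first, 'j' from second => "aj"
Result: cgbfefegaj

cgbfefegaj


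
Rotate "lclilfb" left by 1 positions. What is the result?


Input: "lclilfb", rotate left by 1
First 1 characters: "l"
Remaining characters: "clilfb"
Concatenate remaining + first: "clilfb" + "l" = "clilfbl"

clilfbl


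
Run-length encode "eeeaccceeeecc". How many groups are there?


Input: eeeaccceeeecc
Scanning for consecutive runs:
  Group 1: 'e' x 3 (positions 0-2)
  Group 2: 'a' x 1 (positions 3-3)
  Group 3: 'c' x 3 (positions 4-6)
  Group 4: 'e' x 4 (positions 7-10)
  Group 5: 'c' x 2 (positions 11-12)
Total groups: 5

5


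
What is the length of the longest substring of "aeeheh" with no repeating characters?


Input: "aeeheh"
Sliding window (track last position of each char):
  Position 0 ('a'): window [0,0] length 1 -- new best
  Position 1 ('e'): window [0,1] length 2 -- new best
  Position 2 ('e'): repeat (last at 1), move window start to 2
  Position 2 ('e'): window [2,2] length 1
  Position 3 ('h'): window [2,3] length 2
  Position 4 ('e'): repeat (last at 2), move window start to 3
  Position 4 ('e'): window [3,4] length 2
  Position 5 ('h'): repeat (last at 3), move window start to 4
  Position 5 ('h'): window [4,5] length 2
Longest substring with no repeats: "ae" with length 2

2


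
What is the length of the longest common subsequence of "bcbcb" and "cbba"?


LCS of "bcbcb" and "cbba"
DP table:
           c    b    b    a
      0    0    0    0    0
  b   0    0    1    1    1
  c   0    1    1    1    1
  b   0    1    2    2    2
  c   0    1    2    2    2
  b   0    1    2    3    3
LCS length = dp[5][4] = 3

3


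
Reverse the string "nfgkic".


Input: nfgkic
Reading characters right to left:
  Position 5: 'c'
  Position 4: 'i'
  Position 3: 'k'
  Position 2: 'g'
  Position 1: 'f'
  Position 0: 'n'
Reversed: cikgfn

cikgfn


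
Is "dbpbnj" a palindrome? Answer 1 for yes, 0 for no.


Input: dbpbnj
Reversed: jnbpbd
  Compare pos 0 ('d') with pos 5 ('j'): MISMATCH
  Compare pos 1 ('b') with pos 4 ('n'): MISMATCH
  Compare pos 2 ('p') with pos 3 ('b'): MISMATCH
Result: not a palindrome

0


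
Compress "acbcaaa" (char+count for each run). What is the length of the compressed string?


Input: acbcaaa
Runs:
  'a' x 1 => "a1"
  'c' x 1 => "c1"
  'b' x 1 => "b1"
  'c' x 1 => "c1"
  'a' x 3 => "a3"
Compressed: "a1c1b1c1a3"
Compressed length: 10

10


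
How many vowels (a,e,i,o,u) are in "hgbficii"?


Input: hgbficii
Checking each character:
  'h' at position 0: consonant
  'g' at position 1: consonant
  'b' at position 2: consonant
  'f' at position 3: consonant
  'i' at position 4: vowel (running total: 1)
  'c' at position 5: consonant
  'i' at position 6: vowel (running total: 2)
  'i' at position 7: vowel (running total: 3)
Total vowels: 3

3


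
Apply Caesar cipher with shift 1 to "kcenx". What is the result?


Caesar cipher: shift "kcenx" by 1
  'k' (pos 10) + 1 = pos 11 = 'l'
  'c' (pos 2) + 1 = pos 3 = 'd'
  'e' (pos 4) + 1 = pos 5 = 'f'
  'n' (pos 13) + 1 = pos 14 = 'o'
  'x' (pos 23) + 1 = pos 24 = 'y'
Result: ldfoy

ldfoy


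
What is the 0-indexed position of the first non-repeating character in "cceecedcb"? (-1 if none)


Input: cceecedcb
Character frequencies:
  'b': 1
  'c': 4
  'd': 1
  'e': 3
Scanning left to right for freq == 1:
  Position 0 ('c'): freq=4, skip
  Position 1 ('c'): freq=4, skip
  Position 2 ('e'): freq=3, skip
  Position 3 ('e'): freq=3, skip
  Position 4 ('c'): freq=4, skip
  Position 5 ('e'): freq=3, skip
  Position 6 ('d'): unique! => answer = 6

6


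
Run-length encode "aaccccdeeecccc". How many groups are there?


Input: aaccccdeeecccc
Scanning for consecutive runs:
  Group 1: 'a' x 2 (positions 0-1)
  Group 2: 'c' x 4 (positions 2-5)
  Group 3: 'd' x 1 (positions 6-6)
  Group 4: 'e' x 3 (positions 7-9)
  Group 5: 'c' x 4 (positions 10-13)
Total groups: 5

5


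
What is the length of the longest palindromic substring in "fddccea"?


Input: "fddccea"
Checking substrings for palindromes:
  [1:3] "dd" (len 2) => palindrome
  [3:5] "cc" (len 2) => palindrome
Longest palindromic substring: "dd" with length 2

2


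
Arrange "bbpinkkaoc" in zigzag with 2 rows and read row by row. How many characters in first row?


Zigzag "bbpinkkaoc" into 2 rows:
Placing characters:
  'b' => row 0
  'b' => row 1
  'p' => row 0
  'i' => row 1
  'n' => row 0
  'k' => row 1
  'k' => row 0
  'a' => row 1
  'o' => row 0
  'c' => row 1
Rows:
  Row 0: "bpnko"
  Row 1: "bikac"
First row length: 5

5


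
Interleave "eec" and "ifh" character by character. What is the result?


Interleaving "eec" and "ifh":
  Position 0: 'e' from first, 'i' from second => "ei"
  Position 1: 'e' from first, 'f' from second => "ef"
  Position 2: 'c' from first, 'h' from second => "ch"
Result: eiefch

eiefch


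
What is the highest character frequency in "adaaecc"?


Input: adaaecc
Character counts:
  'a': 3
  'c': 2
  'd': 1
  'e': 1
Maximum frequency: 3

3


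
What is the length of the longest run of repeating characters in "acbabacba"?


Input: "acbabacba"
Scanning for longest run:
  Position 1 ('c'): new char, reset run to 1
  Position 2 ('b'): new char, reset run to 1
  Position 3 ('a'): new char, reset run to 1
  Position 4 ('b'): new char, reset run to 1
  Position 5 ('a'): new char, reset run to 1
  Position 6 ('c'): new char, reset run to 1
  Position 7 ('b'): new char, reset run to 1
  Position 8 ('a'): new char, reset run to 1
Longest run: 'a' with length 1

1


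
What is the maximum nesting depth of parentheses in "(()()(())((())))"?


Input: "(()()(())((())))"
Tracking depth:
  Position 0 '(': depth becomes 1
  Position 1 '(': depth becomes 2
  Position 2 ')': depth becomes 1
  Position 3 '(': depth becomes 2
  Position 4 ')': depth becomes 1
  Position 5 '(': depth becomes 2
  Position 6 '(': depth becomes 3
  Position 7 ')': depth becomes 2
  Position 8 ')': depth becomes 1
  Position 9 '(': depth becomes 2
  Position 10 '(': depth becomes 3
  Position 11 '(': depth becomes 4
  Position 12 ')': depth becomes 3
  Position 13 ')': depth becomes 2
  Position 14 ')': depth becomes 1
  Position 15 ')': depth becomes 0
Maximum depth reached: 4

4


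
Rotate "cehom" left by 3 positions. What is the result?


Input: "cehom", rotate left by 3
First 3 characters: "ceh"
Remaining characters: "om"
Concatenate remaining + first: "om" + "ceh" = "omceh"

omceh


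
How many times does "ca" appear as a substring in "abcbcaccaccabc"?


Searching for "ca" in "abcbcaccaccabc"
Scanning each position:
  Position 0: "ab" => no
  Position 1: "bc" => no
  Position 2: "cb" => no
  Position 3: "bc" => no
  Position 4: "ca" => MATCH
  Position 5: "ac" => no
  Position 6: "cc" => no
  Position 7: "ca" => MATCH
  Position 8: "ac" => no
  Position 9: "cc" => no
  Position 10: "ca" => MATCH
  Position 11: "ab" => no
  Position 12: "bc" => no
Total occurrences: 3

3


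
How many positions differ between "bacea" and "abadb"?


Comparing "bacea" and "abadb" position by position:
  Position 0: 'b' vs 'a' => DIFFER
  Position 1: 'a' vs 'b' => DIFFER
  Position 2: 'c' vs 'a' => DIFFER
  Position 3: 'e' vs 'd' => DIFFER
  Position 4: 'a' vs 'b' => DIFFER
Positions that differ: 5

5


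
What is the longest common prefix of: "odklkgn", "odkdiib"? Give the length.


Words: odklkgn, odkdiib
  Position 0: all 'o' => match
  Position 1: all 'd' => match
  Position 2: all 'k' => match
  Position 3: ('l', 'd') => mismatch, stop
LCP = "odk" (length 3)

3


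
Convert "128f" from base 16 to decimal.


Input: "128f" in base 16
Positional expansion:
  Digit '1' (value 1) x 16^3 = 4096
  Digit '2' (value 2) x 16^2 = 512
  Digit '8' (value 8) x 16^1 = 128
  Digit 'f' (value 15) x 16^0 = 15
Sum = 4751

4751


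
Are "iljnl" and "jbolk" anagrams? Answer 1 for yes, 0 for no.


Strings: "iljnl", "jbolk"
Sorted first:  ijlln
Sorted second: bjklo
Differ at position 0: 'i' vs 'b' => not anagrams

0


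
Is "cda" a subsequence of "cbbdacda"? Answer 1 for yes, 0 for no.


Check if "cda" is a subsequence of "cbbdacda"
Greedy scan:
  Position 0 ('c'): matches sub[0] = 'c'
  Position 1 ('b'): no match needed
  Position 2 ('b'): no match needed
  Position 3 ('d'): matches sub[1] = 'd'
  Position 4 ('a'): matches sub[2] = 'a'
  Position 5 ('c'): no match needed
  Position 6 ('d'): no match needed
  Position 7 ('a'): no match needed
All 3 characters matched => is a subsequence

1


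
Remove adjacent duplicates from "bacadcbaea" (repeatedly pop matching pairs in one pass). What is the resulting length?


Input: bacadcbaea
Stack-based adjacent duplicate removal:
  Read 'b': push. Stack: b
  Read 'a': push. Stack: ba
  Read 'c': push. Stack: bac
  Read 'a': push. Stack: baca
  Read 'd': push. Stack: bacad
  Read 'c': push. Stack: bacadc
  Read 'b': push. Stack: bacadcb
  Read 'a': push. Stack: bacadcba
  Read 'e': push. Stack: bacadcbae
  Read 'a': push. Stack: bacadcbaea
Final stack: "bacadcbaea" (length 10)

10


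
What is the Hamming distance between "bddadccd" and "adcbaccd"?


Comparing "bddadccd" and "adcbaccd" position by position:
  Position 0: 'b' vs 'a' => differ
  Position 1: 'd' vs 'd' => same
  Position 2: 'd' vs 'c' => differ
  Position 3: 'a' vs 'b' => differ
  Position 4: 'd' vs 'a' => differ
  Position 5: 'c' vs 'c' => same
  Position 6: 'c' vs 'c' => same
  Position 7: 'd' vs 'd' => same
Total differences (Hamming distance): 4

4


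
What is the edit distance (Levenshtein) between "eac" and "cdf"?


Computing edit distance: "eac" -> "cdf"
DP table:
           c    d    f
      0    1    2    3
  e   1    1    2    3
  a   2    2    2    3
  c   3    2    3    3
Edit distance = dp[3][3] = 3

3


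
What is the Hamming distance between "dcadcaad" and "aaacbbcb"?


Comparing "dcadcaad" and "aaacbbcb" position by position:
  Position 0: 'd' vs 'a' => differ
  Position 1: 'c' vs 'a' => differ
  Position 2: 'a' vs 'a' => same
  Position 3: 'd' vs 'c' => differ
  Position 4: 'c' vs 'b' => differ
  Position 5: 'a' vs 'b' => differ
  Position 6: 'a' vs 'c' => differ
  Position 7: 'd' vs 'b' => differ
Total differences (Hamming distance): 7

7


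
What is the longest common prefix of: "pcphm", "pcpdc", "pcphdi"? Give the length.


Words: pcphm, pcpdc, pcphdi
  Position 0: all 'p' => match
  Position 1: all 'c' => match
  Position 2: all 'p' => match
  Position 3: ('h', 'd', 'h') => mismatch, stop
LCP = "pcp" (length 3)

3


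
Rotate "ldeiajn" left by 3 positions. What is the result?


Input: "ldeiajn", rotate left by 3
First 3 characters: "lde"
Remaining characters: "iajn"
Concatenate remaining + first: "iajn" + "lde" = "iajnlde"

iajnlde


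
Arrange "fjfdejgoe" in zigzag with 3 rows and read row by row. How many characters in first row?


Zigzag "fjfdejgoe" into 3 rows:
Placing characters:
  'f' => row 0
  'j' => row 1
  'f' => row 2
  'd' => row 1
  'e' => row 0
  'j' => row 1
  'g' => row 2
  'o' => row 1
  'e' => row 0
Rows:
  Row 0: "fee"
  Row 1: "jdjo"
  Row 2: "fg"
First row length: 3

3


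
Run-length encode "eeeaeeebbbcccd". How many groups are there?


Input: eeeaeeebbbcccd
Scanning for consecutive runs:
  Group 1: 'e' x 3 (positions 0-2)
  Group 2: 'a' x 1 (positions 3-3)
  Group 3: 'e' x 3 (positions 4-6)
  Group 4: 'b' x 3 (positions 7-9)
  Group 5: 'c' x 3 (positions 10-12)
  Group 6: 'd' x 1 (positions 13-13)
Total groups: 6

6


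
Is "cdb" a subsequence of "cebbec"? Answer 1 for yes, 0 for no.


Check if "cdb" is a subsequence of "cebbec"
Greedy scan:
  Position 0 ('c'): matches sub[0] = 'c'
  Position 1 ('e'): no match needed
  Position 2 ('b'): no match needed
  Position 3 ('b'): no match needed
  Position 4 ('e'): no match needed
  Position 5 ('c'): no match needed
Only matched 1/3 characters => not a subsequence

0


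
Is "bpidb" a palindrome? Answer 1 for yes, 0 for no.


Input: bpidb
Reversed: bdipb
  Compare pos 0 ('b') with pos 4 ('b'): match
  Compare pos 1 ('p') with pos 3 ('d'): MISMATCH
Result: not a palindrome

0


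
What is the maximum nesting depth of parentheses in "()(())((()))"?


Input: "()(())((()))"
Tracking depth:
  Position 0 '(': depth becomes 1
  Position 1 ')': depth becomes 0
  Position 2 '(': depth becomes 1
  Position 3 '(': depth becomes 2
  Position 4 ')': depth becomes 1
  Position 5 ')': depth becomes 0
  Position 6 '(': depth becomes 1
  Position 7 '(': depth becomes 2
  Position 8 '(': depth becomes 3
  Position 9 ')': depth becomes 2
  Position 10 ')': depth becomes 1
  Position 11 ')': depth becomes 0
Maximum depth reached: 3

3


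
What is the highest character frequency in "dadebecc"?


Input: dadebecc
Character counts:
  'a': 1
  'b': 1
  'c': 2
  'd': 2
  'e': 2
Maximum frequency: 2

2


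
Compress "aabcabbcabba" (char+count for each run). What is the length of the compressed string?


Input: aabcabbcabba
Runs:
  'a' x 2 => "a2"
  'b' x 1 => "b1"
  'c' x 1 => "c1"
  'a' x 1 => "a1"
  'b' x 2 => "b2"
  'c' x 1 => "c1"
  'a' x 1 => "a1"
  'b' x 2 => "b2"
  'a' x 1 => "a1"
Compressed: "a2b1c1a1b2c1a1b2a1"
Compressed length: 18

18


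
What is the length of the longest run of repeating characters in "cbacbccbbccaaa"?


Input: "cbacbccbbccaaa"
Scanning for longest run:
  Position 1 ('b'): new char, reset run to 1
  Position 2 ('a'): new char, reset run to 1
  Position 3 ('c'): new char, reset run to 1
  Position 4 ('b'): new char, reset run to 1
  Position 5 ('c'): new char, reset run to 1
  Position 6 ('c'): continues run of 'c', length=2
  Position 7 ('b'): new char, reset run to 1
  Position 8 ('b'): continues run of 'b', length=2
  Position 9 ('c'): new char, reset run to 1
  Position 10 ('c'): continues run of 'c', length=2
  Position 11 ('a'): new char, reset run to 1
  Position 12 ('a'): continues run of 'a', length=2
  Position 13 ('a'): continues run of 'a', length=3
Longest run: 'a' with length 3

3


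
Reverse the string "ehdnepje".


Input: ehdnepje
Reading characters right to left:
  Position 7: 'e'
  Position 6: 'j'
  Position 5: 'p'
  Position 4: 'e'
  Position 3: 'n'
  Position 2: 'd'
  Position 1: 'h'
  Position 0: 'e'
Reversed: ejpendhe

ejpendhe


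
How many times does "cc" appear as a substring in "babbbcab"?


Searching for "cc" in "babbbcab"
Scanning each position:
  Position 0: "ba" => no
  Position 1: "ab" => no
  Position 2: "bb" => no
  Position 3: "bb" => no
  Position 4: "bc" => no
  Position 5: "ca" => no
  Position 6: "ab" => no
Total occurrences: 0

0


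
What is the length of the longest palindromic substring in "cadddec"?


Input: "cadddec"
Checking substrings for palindromes:
  [2:5] "ddd" (len 3) => palindrome
  [2:4] "dd" (len 2) => palindrome
  [3:5] "dd" (len 2) => palindrome
Longest palindromic substring: "ddd" with length 3

3


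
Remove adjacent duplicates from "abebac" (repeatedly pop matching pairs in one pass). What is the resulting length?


Input: abebac
Stack-based adjacent duplicate removal:
  Read 'a': push. Stack: a
  Read 'b': push. Stack: ab
  Read 'e': push. Stack: abe
  Read 'b': push. Stack: abeb
  Read 'a': push. Stack: abeba
  Read 'c': push. Stack: abebac
Final stack: "abebac" (length 6)

6


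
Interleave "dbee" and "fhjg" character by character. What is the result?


Interleaving "dbee" and "fhjg":
  Position 0: 'd' from first, 'f' from second => "df"
  Position 1: 'b' from first, 'h' from second => "bh"
  Position 2: 'e' from first, 'j' from second => "ej"
  Position 3: 'e' from first, 'g' from second => "eg"
Result: dfbhejeg

dfbhejeg


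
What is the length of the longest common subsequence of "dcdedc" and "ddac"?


LCS of "dcdedc" and "ddac"
DP table:
           d    d    a    c
      0    0    0    0    0
  d   0    1    1    1    1
  c   0    1    1    1    2
  d   0    1    2    2    2
  e   0    1    2    2    2
  d   0    1    2    2    2
  c   0    1    2    2    3
LCS length = dp[6][4] = 3

3


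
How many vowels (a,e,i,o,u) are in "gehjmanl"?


Input: gehjmanl
Checking each character:
  'g' at position 0: consonant
  'e' at position 1: vowel (running total: 1)
  'h' at position 2: consonant
  'j' at position 3: consonant
  'm' at position 4: consonant
  'a' at position 5: vowel (running total: 2)
  'n' at position 6: consonant
  'l' at position 7: consonant
Total vowels: 2

2


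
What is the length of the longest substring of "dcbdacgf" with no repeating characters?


Input: "dcbdacgf"
Sliding window (track last position of each char):
  Position 0 ('d'): window [0,0] length 1 -- new best
  Position 1 ('c'): window [0,1] length 2 -- new best
  Position 2 ('b'): window [0,2] length 3 -- new best
  Position 3 ('d'): repeat (last at 0), move window start to 1
  Position 3 ('d'): window [1,3] length 3
  Position 4 ('a'): window [1,4] length 4 -- new best
  Position 5 ('c'): repeat (last at 1), move window start to 2
  Position 5 ('c'): window [2,5] length 4
  Position 6 ('g'): window [2,6] length 5 -- new best
  Position 7 ('f'): window [2,7] length 6 -- new best
Longest substring with no repeats: "bdacgf" with length 6

6


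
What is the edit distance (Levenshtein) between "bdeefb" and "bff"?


Computing edit distance: "bdeefb" -> "bff"
DP table:
           b    f    f
      0    1    2    3
  b   1    0    1    2
  d   2    1    1    2
  e   3    2    2    2
  e   4    3    3    3
  f   5    4    3    3
  b   6    5    4    4
Edit distance = dp[6][3] = 4

4


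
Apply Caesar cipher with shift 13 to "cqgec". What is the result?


Caesar cipher: shift "cqgec" by 13
  'c' (pos 2) + 13 = pos 15 = 'p'
  'q' (pos 16) + 13 = pos 3 = 'd'
  'g' (pos 6) + 13 = pos 19 = 't'
  'e' (pos 4) + 13 = pos 17 = 'r'
  'c' (pos 2) + 13 = pos 15 = 'p'
Result: pdtrp

pdtrp


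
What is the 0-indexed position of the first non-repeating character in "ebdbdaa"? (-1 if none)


Input: ebdbdaa
Character frequencies:
  'a': 2
  'b': 2
  'd': 2
  'e': 1
Scanning left to right for freq == 1:
  Position 0 ('e'): unique! => answer = 0

0


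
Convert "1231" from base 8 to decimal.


Input: "1231" in base 8
Positional expansion:
  Digit '1' (value 1) x 8^3 = 512
  Digit '2' (value 2) x 8^2 = 128
  Digit '3' (value 3) x 8^1 = 24
  Digit '1' (value 1) x 8^0 = 1
Sum = 665

665


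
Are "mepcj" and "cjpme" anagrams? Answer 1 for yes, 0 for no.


Strings: "mepcj", "cjpme"
Sorted first:  cejmp
Sorted second: cejmp
Sorted forms match => anagrams

1


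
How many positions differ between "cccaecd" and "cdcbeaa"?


Comparing "cccaecd" and "cdcbeaa" position by position:
  Position 0: 'c' vs 'c' => same
  Position 1: 'c' vs 'd' => DIFFER
  Position 2: 'c' vs 'c' => same
  Position 3: 'a' vs 'b' => DIFFER
  Position 4: 'e' vs 'e' => same
  Position 5: 'c' vs 'a' => DIFFER
  Position 6: 'd' vs 'a' => DIFFER
Positions that differ: 4

4


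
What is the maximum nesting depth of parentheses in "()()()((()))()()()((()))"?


Input: "()()()((()))()()()((()))"
Tracking depth:
  Position 0 '(': depth becomes 1
  Position 1 ')': depth becomes 0
  Position 2 '(': depth becomes 1
  Position 3 ')': depth becomes 0
  Position 4 '(': depth becomes 1
  Position 5 ')': depth becomes 0
  Position 6 '(': depth becomes 1
  Position 7 '(': depth becomes 2
  Position 8 '(': depth becomes 3
  Position 9 ')': depth becomes 2
  Position 10 ')': depth becomes 1
  Position 11 ')': depth becomes 0
  Position 12 '(': depth becomes 1
  Position 13 ')': depth becomes 0
  Position 14 '(': depth becomes 1
  Position 15 ')': depth becomes 0
  Position 16 '(': depth becomes 1
  Position 17 ')': depth becomes 0
  Position 18 '(': depth becomes 1
  Position 19 '(': depth becomes 2
  Position 20 '(': depth becomes 3
  Position 21 ')': depth becomes 2
  Position 22 ')': depth becomes 1
  Position 23 ')': depth becomes 0
Maximum depth reached: 3

3
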